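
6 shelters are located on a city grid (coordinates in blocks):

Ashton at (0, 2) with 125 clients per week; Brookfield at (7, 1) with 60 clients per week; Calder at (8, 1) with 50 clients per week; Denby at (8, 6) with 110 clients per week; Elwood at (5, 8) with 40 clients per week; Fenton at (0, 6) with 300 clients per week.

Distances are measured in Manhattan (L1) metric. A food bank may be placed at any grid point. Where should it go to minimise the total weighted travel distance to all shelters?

Manhattan distance separates: Σwᵢ(|x−xᵢ|+|y−yᵢ|) = Σwᵢ|x−xᵢ| + Σwᵢ|y−yᵢ|, so x and y are optimised independently as 1-D weighted medians.
Total weight W = 685; half = 342.5.
x-coordinate, sorted with cumulative weight:
  x=0 (Ashton, w=125) cum 125
  x=0 (Fenton, w=300) cum 425  ← median
  x=5 (Elwood, w=40) cum 465
  x=7 (Brookfield, w=60) cum 525
  x=8 (Calder, w=50) cum 575
  x=8 (Denby, w=110) cum 685
⇒ x* = 0
y-coordinate, sorted with cumulative weight:
  y=1 (Brookfield, w=60) cum 60
  y=1 (Calder, w=50) cum 110
  y=2 (Ashton, w=125) cum 235
  y=6 (Denby, w=110) cum 345  ← median
  y=6 (Fenton, w=300) cum 645
  y=8 (Elwood, w=40) cum 685
⇒ y* = 6

(0, 6)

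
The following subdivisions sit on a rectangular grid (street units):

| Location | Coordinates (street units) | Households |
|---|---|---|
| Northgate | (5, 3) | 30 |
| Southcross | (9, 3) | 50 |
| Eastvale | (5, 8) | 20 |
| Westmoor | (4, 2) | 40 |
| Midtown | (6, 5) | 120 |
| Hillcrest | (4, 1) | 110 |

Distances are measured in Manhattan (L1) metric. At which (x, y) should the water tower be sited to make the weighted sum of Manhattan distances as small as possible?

(5, 3)

Manhattan distance separates: Σwᵢ(|x−xᵢ|+|y−yᵢ|) = Σwᵢ|x−xᵢ| + Σwᵢ|y−yᵢ|, so x and y are optimised independently as 1-D weighted medians.
Total weight W = 370; half = 185.
x-coordinate, sorted with cumulative weight:
  x=4 (Westmoor, w=40) cum 40
  x=4 (Hillcrest, w=110) cum 150
  x=5 (Northgate, w=30) cum 180
  x=5 (Eastvale, w=20) cum 200  ← median
  x=6 (Midtown, w=120) cum 320
  x=9 (Southcross, w=50) cum 370
⇒ x* = 5
y-coordinate, sorted with cumulative weight:
  y=1 (Hillcrest, w=110) cum 110
  y=2 (Westmoor, w=40) cum 150
  y=3 (Northgate, w=30) cum 180
  y=3 (Southcross, w=50) cum 230  ← median
  y=5 (Midtown, w=120) cum 350
  y=8 (Eastvale, w=20) cum 370
⇒ y* = 3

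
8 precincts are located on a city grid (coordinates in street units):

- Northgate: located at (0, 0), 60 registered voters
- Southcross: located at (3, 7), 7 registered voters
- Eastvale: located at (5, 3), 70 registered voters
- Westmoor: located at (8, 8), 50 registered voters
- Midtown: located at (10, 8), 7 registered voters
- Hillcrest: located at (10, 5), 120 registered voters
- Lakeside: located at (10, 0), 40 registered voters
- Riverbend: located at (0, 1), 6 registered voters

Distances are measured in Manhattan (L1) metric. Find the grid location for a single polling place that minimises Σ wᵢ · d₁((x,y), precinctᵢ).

Manhattan distance separates: Σwᵢ(|x−xᵢ|+|y−yᵢ|) = Σwᵢ|x−xᵢ| + Σwᵢ|y−yᵢ|, so x and y are optimised independently as 1-D weighted medians.
Total weight W = 360; half = 180.
x-coordinate, sorted with cumulative weight:
  x=0 (Northgate, w=60) cum 60
  x=0 (Riverbend, w=6) cum 66
  x=3 (Southcross, w=7) cum 73
  x=5 (Eastvale, w=70) cum 143
  x=8 (Westmoor, w=50) cum 193  ← median
  x=10 (Midtown, w=7) cum 200
  x=10 (Hillcrest, w=120) cum 320
  x=10 (Lakeside, w=40) cum 360
⇒ x* = 8
y-coordinate, sorted with cumulative weight:
  y=0 (Northgate, w=60) cum 60
  y=0 (Lakeside, w=40) cum 100
  y=1 (Riverbend, w=6) cum 106
  y=3 (Eastvale, w=70) cum 176
  y=5 (Hillcrest, w=120) cum 296  ← median
  y=7 (Southcross, w=7) cum 303
  y=8 (Westmoor, w=50) cum 353
  y=8 (Midtown, w=7) cum 360
⇒ y* = 5

(8, 5)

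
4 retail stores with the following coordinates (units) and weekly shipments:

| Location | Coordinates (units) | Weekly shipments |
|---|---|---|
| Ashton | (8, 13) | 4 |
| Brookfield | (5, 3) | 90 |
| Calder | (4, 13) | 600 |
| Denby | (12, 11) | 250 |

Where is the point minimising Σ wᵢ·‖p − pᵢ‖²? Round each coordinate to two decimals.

The minimiser of Σwᵢ‖p−pᵢ‖² is the weighted centroid p* = (Σwᵢpᵢ)/(Σwᵢ).
Σwᵢ = 944.
Σwᵢxᵢ = 4·8 + 90·5 + 600·4 + 250·12 = 5882.
Σwᵢyᵢ = 4·13 + 90·3 + 600·13 + 250·11 = 10872.
x* = 5882/944 = 6.23, y* = 10872/944 = 11.52.

(6.23, 11.52)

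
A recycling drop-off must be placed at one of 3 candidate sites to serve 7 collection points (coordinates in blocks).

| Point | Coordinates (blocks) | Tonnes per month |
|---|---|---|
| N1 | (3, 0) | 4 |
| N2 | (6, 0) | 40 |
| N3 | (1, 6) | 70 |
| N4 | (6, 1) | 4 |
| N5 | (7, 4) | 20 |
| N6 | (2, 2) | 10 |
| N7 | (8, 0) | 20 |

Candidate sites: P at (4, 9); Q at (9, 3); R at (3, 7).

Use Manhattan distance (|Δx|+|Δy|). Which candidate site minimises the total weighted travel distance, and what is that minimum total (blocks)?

Total weighted distance at each candidate:
  P (4, 9): total = 1450
  Q (9, 3): total = 1286
  R (3, 7): total = 1114
Minimum is at R with total 1114 blocks.

R, total 1114 blocks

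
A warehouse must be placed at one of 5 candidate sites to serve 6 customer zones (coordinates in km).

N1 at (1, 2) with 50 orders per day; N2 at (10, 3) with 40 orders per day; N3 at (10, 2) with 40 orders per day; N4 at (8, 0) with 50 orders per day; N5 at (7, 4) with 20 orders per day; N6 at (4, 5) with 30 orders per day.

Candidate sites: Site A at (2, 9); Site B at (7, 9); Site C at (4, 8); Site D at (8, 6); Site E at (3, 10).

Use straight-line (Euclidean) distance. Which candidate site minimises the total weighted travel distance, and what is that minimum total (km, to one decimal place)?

Total weighted distance at each candidate:
  Site A (2, 9): total = 1995.2
  Site B (7, 9): total = 1736.7
  Site C (4, 8): total = 1624.4
  Site D (8, 6): total = 1194.6
  Site E (3, 10): total = 2089.7
Minimum is at Site D with total 1194.6 km.

Site D, total 1194.6 km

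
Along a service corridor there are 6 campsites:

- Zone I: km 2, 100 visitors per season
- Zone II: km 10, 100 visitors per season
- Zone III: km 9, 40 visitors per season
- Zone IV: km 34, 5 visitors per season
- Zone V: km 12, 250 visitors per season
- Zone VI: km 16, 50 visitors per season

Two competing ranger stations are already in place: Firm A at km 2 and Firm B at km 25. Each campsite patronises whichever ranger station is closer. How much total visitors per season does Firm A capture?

490

The indifferent point is the midpoint (2+25)/2 = 13.5; campsites left of it (closer to Firm A at 2) go to Firm A, those right go to Firm B.
  Zone I at 2 (w=100) → Firm A
  Zone III at 9 (w=40) → Firm A
  Zone II at 10 (w=100) → Firm A
  Zone V at 12 (w=250) → Firm A
  Zone VI at 16 (w=50) → Firm B
  Zone IV at 34 (w=5) → Firm B
Firm A captures 490; Firm B captures 55.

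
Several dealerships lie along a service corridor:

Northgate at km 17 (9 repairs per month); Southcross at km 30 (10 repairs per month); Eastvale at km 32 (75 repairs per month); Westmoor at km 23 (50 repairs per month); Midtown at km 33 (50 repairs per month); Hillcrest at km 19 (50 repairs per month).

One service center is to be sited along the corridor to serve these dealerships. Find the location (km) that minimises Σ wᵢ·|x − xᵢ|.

x = 32

For a sum of weighted absolute distances on a line, the optimum is the weighted median (not the mean). Total weight W = 244; half-weight = 122.
Sort by position and accumulate weight:
  km 17 (Northgate, w=9) → cum 9
  km 19 (Hillcrest, w=50) → cum 59
  km 23 (Westmoor, w=50) → cum 109
  km 30 (Southcross, w=10) → cum 119
  km 32 (Eastvale, w=75) → cum 194  ≥ 122 → median here
  km 33 (Midtown, w=50) → cum 244
Optimal location: km 32.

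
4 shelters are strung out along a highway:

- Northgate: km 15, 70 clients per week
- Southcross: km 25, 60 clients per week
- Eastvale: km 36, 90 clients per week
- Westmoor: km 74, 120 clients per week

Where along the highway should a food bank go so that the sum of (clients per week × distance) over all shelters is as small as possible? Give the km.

x = 36

For a sum of weighted absolute distances on a line, the optimum is the weighted median (not the mean). Total weight W = 340; half-weight = 170.
Sort by position and accumulate weight:
  km 15 (Northgate, w=70) → cum 70
  km 25 (Southcross, w=60) → cum 130
  km 36 (Eastvale, w=90) → cum 220  ≥ 170 → median here
  km 74 (Westmoor, w=120) → cum 340
Optimal location: km 36.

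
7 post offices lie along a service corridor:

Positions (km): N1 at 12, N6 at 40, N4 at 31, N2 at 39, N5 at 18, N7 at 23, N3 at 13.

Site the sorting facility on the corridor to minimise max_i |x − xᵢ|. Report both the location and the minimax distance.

location 26, max distance 14

The 1-center on a line is the midpoint of the two extreme points: leftmost at 12, rightmost at 40.
Optimal location = (12 + 40)/2 = 26; maximum distance = (40 − 12)/2 = 14.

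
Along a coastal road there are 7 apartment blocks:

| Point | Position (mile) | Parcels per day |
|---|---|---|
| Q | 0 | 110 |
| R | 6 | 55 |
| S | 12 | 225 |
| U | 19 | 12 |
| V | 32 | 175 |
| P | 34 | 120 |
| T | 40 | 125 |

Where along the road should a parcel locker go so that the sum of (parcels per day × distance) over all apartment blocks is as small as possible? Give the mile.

x = 32

For a sum of weighted absolute distances on a line, the optimum is the weighted median (not the mean). Total weight W = 822; half-weight = 411.
Sort by position and accumulate weight:
  mile 0 (Q, w=110) → cum 110
  mile 6 (R, w=55) → cum 165
  mile 12 (S, w=225) → cum 390
  mile 19 (U, w=12) → cum 402
  mile 32 (V, w=175) → cum 577  ≥ 411 → median here
  mile 34 (P, w=120) → cum 697
  mile 40 (T, w=125) → cum 822
Optimal location: mile 32.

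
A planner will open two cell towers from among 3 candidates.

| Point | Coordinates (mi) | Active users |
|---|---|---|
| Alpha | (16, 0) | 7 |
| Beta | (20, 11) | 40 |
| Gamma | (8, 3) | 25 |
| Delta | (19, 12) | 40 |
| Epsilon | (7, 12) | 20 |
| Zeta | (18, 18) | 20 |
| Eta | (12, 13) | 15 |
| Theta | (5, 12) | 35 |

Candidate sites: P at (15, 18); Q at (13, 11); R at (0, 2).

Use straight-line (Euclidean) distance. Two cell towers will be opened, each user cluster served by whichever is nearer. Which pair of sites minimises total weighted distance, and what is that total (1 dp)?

Evaluate every pair (each demand assigned to the nearer of the two):
  {P, Q}: total = 1336.3
  {Q, R}: total = 1414.1
  {P, R}: total = 1685.7
Best pair: {P, Q} with total 1336.3.

{P, Q}, total 1336.3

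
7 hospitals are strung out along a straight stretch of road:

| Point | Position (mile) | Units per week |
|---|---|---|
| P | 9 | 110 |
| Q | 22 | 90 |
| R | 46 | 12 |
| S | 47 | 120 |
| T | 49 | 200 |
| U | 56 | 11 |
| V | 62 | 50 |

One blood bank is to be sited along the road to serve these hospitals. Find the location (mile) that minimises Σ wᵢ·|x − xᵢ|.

x = 47

For a sum of weighted absolute distances on a line, the optimum is the weighted median (not the mean). Total weight W = 593; half-weight = 296.5.
Sort by position and accumulate weight:
  mile 9 (P, w=110) → cum 110
  mile 22 (Q, w=90) → cum 200
  mile 46 (R, w=12) → cum 212
  mile 47 (S, w=120) → cum 332  ≥ 296.5 → median here
  mile 49 (T, w=200) → cum 532
  mile 56 (U, w=11) → cum 543
  mile 62 (V, w=50) → cum 593
Optimal location: mile 47.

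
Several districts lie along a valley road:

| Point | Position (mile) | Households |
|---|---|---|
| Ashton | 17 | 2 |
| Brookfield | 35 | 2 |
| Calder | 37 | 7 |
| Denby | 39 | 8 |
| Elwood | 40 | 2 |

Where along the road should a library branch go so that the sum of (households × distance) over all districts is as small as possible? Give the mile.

x = 37

For a sum of weighted absolute distances on a line, the optimum is the weighted median (not the mean). Total weight W = 21; half-weight = 10.5.
Sort by position and accumulate weight:
  mile 17 (Ashton, w=2) → cum 2
  mile 35 (Brookfield, w=2) → cum 4
  mile 37 (Calder, w=7) → cum 11  ≥ 10.5 → median here
  mile 39 (Denby, w=8) → cum 19
  mile 40 (Elwood, w=2) → cum 21
Optimal location: mile 37.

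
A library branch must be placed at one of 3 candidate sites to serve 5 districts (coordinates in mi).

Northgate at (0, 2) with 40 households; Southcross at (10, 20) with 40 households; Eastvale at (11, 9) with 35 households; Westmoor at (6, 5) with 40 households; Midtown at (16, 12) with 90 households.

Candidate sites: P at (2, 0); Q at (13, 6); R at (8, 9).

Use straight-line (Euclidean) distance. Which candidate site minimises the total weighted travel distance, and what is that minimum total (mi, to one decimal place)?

Total weighted distance at each candidate:
  P (2, 0): total = 3335.9
  Q (13, 6): total = 2129.5
  R (8, 9): total = 1925.3
Minimum is at R with total 1925.3 mi.

R, total 1925.3 mi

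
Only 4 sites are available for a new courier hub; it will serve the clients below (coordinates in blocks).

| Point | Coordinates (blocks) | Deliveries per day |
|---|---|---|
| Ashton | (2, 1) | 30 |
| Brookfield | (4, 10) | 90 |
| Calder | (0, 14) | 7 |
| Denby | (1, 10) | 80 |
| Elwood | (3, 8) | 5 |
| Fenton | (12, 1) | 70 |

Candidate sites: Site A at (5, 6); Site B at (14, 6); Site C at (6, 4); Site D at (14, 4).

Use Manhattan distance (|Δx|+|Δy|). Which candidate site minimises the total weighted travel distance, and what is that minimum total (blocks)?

Site A, total 2281 blocks

Total weighted distance at each candidate:
  Site A (5, 6): total = 2281
  Site B (14, 6): total = 3839
  Site C (6, 4): total = 2587
  Site D (14, 4): total = 4003
Minimum is at Site A with total 2281 blocks.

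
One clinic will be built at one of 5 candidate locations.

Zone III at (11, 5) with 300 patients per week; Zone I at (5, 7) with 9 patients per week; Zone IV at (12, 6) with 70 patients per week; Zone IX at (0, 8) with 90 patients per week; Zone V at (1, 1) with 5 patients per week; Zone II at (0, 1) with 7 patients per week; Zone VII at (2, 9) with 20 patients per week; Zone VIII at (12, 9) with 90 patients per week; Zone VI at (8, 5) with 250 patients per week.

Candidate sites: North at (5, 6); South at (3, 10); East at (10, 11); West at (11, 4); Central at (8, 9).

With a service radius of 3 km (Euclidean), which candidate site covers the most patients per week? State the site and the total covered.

West, covering 370

Coverage radius r = 3 km; a point is covered iff (Δx)²+(Δy)² ≤ 3² = 9.
  North (5, 6): covers {Zone I} → 9
  South (3, 10): covers {Zone VII} → 20
  East (10, 11): covers {Zone VIII} → 90
  West (11, 4): covers {Zone III, Zone IV} → 370
  Central (8, 9): covers {none} → 0
Maximum coverage at West: 370 patients per week.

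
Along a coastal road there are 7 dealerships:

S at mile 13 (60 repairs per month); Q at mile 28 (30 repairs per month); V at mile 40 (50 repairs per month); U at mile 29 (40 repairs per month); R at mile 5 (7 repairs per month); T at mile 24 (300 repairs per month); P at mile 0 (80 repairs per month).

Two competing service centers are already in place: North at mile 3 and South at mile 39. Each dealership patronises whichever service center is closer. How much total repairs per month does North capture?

The indifferent point is the midpoint (3+39)/2 = 21; dealerships left of it (closer to North at 3) go to North, those right go to South.
  P at 0 (w=80) → North
  R at 5 (w=7) → North
  S at 13 (w=60) → North
  T at 24 (w=300) → South
  Q at 28 (w=30) → South
  U at 29 (w=40) → South
  V at 40 (w=50) → South
North captures 147; South captures 420.

147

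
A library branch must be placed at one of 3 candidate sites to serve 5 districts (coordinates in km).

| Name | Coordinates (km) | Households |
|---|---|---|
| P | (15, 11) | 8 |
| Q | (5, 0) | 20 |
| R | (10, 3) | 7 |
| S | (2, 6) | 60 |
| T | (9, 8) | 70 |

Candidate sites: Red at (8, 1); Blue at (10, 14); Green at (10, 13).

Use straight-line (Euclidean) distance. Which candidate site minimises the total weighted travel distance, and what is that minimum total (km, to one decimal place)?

Red, total 1144.3 km

Total weighted distance at each candidate:
  Red (8, 1): total = 1144.3
  Blue (10, 14): total = 1525.6
  Green (10, 13): total = 1386.4
Minimum is at Red with total 1144.3 km.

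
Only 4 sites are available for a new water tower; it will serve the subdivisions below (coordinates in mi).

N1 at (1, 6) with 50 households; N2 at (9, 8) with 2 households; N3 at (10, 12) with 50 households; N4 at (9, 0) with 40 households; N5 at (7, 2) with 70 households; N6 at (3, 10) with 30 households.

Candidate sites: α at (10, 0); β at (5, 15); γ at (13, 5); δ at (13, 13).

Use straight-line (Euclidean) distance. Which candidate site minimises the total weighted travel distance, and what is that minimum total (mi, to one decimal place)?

Total weighted distance at each candidate:
  α (10, 0): total = 1815.5
  β (5, 15): total = 2503.3
  γ (13, 5): total = 2054.0
  δ (13, 13): total = 2599.9
Minimum is at α with total 1815.5 mi.

α, total 1815.5 mi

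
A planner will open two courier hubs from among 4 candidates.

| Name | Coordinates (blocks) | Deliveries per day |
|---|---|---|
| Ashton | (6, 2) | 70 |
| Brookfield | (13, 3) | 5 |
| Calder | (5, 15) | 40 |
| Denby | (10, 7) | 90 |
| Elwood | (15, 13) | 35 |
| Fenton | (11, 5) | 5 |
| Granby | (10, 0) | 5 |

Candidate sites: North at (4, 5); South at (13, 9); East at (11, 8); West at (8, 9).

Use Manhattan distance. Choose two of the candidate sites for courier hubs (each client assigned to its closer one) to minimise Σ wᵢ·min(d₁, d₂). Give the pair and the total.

Evaluate every pair (each demand assigned to the nearer of the two):
  {North, East}: total = 1380
  {North, South}: total = 1565
  {East, West}: total = 1580
  {North, West}: total = 1600
  {South, West}: total = 1675
  {South, East}: total = 1770
Best pair: {North, East} with total 1380.

{North, East}, total 1380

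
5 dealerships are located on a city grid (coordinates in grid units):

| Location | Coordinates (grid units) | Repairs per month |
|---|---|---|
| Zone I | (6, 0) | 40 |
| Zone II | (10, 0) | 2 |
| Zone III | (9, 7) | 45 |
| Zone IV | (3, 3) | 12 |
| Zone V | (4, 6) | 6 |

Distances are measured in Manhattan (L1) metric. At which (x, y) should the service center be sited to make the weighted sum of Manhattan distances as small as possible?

Manhattan distance separates: Σwᵢ(|x−xᵢ|+|y−yᵢ|) = Σwᵢ|x−xᵢ| + Σwᵢ|y−yᵢ|, so x and y are optimised independently as 1-D weighted medians.
Total weight W = 105; half = 52.5.
x-coordinate, sorted with cumulative weight:
  x=3 (Zone IV, w=12) cum 12
  x=4 (Zone V, w=6) cum 18
  x=6 (Zone I, w=40) cum 58  ← median
  x=9 (Zone III, w=45) cum 103
  x=10 (Zone II, w=2) cum 105
⇒ x* = 6
y-coordinate, sorted with cumulative weight:
  y=0 (Zone I, w=40) cum 40
  y=0 (Zone II, w=2) cum 42
  y=3 (Zone IV, w=12) cum 54  ← median
  y=6 (Zone V, w=6) cum 60
  y=7 (Zone III, w=45) cum 105
⇒ y* = 3

(6, 3)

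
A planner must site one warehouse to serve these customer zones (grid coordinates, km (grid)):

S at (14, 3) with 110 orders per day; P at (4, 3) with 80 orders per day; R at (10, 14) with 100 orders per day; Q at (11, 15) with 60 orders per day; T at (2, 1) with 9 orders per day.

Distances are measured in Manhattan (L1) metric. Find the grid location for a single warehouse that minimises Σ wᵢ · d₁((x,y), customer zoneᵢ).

(10, 3)

Manhattan distance separates: Σwᵢ(|x−xᵢ|+|y−yᵢ|) = Σwᵢ|x−xᵢ| + Σwᵢ|y−yᵢ|, so x and y are optimised independently as 1-D weighted medians.
Total weight W = 359; half = 179.5.
x-coordinate, sorted with cumulative weight:
  x=2 (T, w=9) cum 9
  x=4 (P, w=80) cum 89
  x=10 (R, w=100) cum 189  ← median
  x=11 (Q, w=60) cum 249
  x=14 (S, w=110) cum 359
⇒ x* = 10
y-coordinate, sorted with cumulative weight:
  y=1 (T, w=9) cum 9
  y=3 (S, w=110) cum 119
  y=3 (P, w=80) cum 199  ← median
  y=14 (R, w=100) cum 299
  y=15 (Q, w=60) cum 359
⇒ y* = 3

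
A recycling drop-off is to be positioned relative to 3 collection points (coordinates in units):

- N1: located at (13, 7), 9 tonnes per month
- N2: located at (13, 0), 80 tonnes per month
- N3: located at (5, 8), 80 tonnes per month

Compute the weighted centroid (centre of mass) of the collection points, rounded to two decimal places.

The minimiser of Σwᵢ‖p−pᵢ‖² is the weighted centroid p* = (Σwᵢpᵢ)/(Σwᵢ).
Σwᵢ = 169.
Σwᵢxᵢ = 9·13 + 80·13 + 80·5 = 1557.
Σwᵢyᵢ = 9·7 + 80·0 + 80·8 = 703.
x* = 1557/169 = 9.21, y* = 703/169 = 4.16.

(9.21, 4.16)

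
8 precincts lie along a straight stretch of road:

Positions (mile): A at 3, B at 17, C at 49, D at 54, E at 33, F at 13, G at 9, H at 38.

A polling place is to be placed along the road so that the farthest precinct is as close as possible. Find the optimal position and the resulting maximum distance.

location 28.5, max distance 25.5

The 1-center on a line is the midpoint of the two extreme points: leftmost at 3, rightmost at 54.
Optimal location = (3 + 54)/2 = 28.5; maximum distance = (54 − 3)/2 = 25.5.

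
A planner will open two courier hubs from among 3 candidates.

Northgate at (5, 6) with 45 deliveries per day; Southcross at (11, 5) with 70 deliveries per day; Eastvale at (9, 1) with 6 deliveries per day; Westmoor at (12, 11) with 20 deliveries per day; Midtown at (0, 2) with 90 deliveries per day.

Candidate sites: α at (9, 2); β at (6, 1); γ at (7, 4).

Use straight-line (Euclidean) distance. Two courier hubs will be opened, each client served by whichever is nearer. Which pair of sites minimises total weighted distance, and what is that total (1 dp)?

Evaluate every pair (each demand assigned to the nearer of the two):
  {β, γ}: total = 1153.4
  {α, γ}: total = 1212.9
  {α, β}: total = 1225.0
Best pair: {β, γ} with total 1153.4.

{β, γ}, total 1153.4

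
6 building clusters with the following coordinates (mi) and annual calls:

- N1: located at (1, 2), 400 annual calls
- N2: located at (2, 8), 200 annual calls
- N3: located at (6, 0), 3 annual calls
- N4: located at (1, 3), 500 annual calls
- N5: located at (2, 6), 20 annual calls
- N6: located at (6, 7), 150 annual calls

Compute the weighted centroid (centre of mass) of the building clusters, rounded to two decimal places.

The minimiser of Σwᵢ‖p−pᵢ‖² is the weighted centroid p* = (Σwᵢpᵢ)/(Σwᵢ).
Σwᵢ = 1273.
Σwᵢxᵢ = 400·1 + 200·2 + 3·6 + 500·1 + 20·2 + 150·6 = 2258.
Σwᵢyᵢ = 400·2 + 200·8 + 3·0 + 500·3 + 20·6 + 150·7 = 5070.
x* = 2258/1273 = 1.77, y* = 5070/1273 = 3.98.

(1.77, 3.98)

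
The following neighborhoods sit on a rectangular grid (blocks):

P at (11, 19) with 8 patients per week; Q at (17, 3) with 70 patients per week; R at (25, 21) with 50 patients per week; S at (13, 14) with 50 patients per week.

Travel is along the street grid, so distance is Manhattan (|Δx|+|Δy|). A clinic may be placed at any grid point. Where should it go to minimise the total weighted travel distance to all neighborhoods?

Manhattan distance separates: Σwᵢ(|x−xᵢ|+|y−yᵢ|) = Σwᵢ|x−xᵢ| + Σwᵢ|y−yᵢ|, so x and y are optimised independently as 1-D weighted medians.
Total weight W = 178; half = 89.
x-coordinate, sorted with cumulative weight:
  x=11 (P, w=8) cum 8
  x=13 (S, w=50) cum 58
  x=17 (Q, w=70) cum 128  ← median
  x=25 (R, w=50) cum 178
⇒ x* = 17
y-coordinate, sorted with cumulative weight:
  y=3 (Q, w=70) cum 70
  y=14 (S, w=50) cum 120  ← median
  y=19 (P, w=8) cum 128
  y=21 (R, w=50) cum 178
⇒ y* = 14

(17, 14)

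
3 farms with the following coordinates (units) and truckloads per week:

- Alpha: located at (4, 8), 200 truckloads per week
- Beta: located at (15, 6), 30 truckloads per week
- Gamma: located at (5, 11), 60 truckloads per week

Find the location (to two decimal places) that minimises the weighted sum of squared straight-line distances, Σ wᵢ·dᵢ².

(5.34, 8.41)

The minimiser of Σwᵢ‖p−pᵢ‖² is the weighted centroid p* = (Σwᵢpᵢ)/(Σwᵢ).
Σwᵢ = 290.
Σwᵢxᵢ = 200·4 + 30·15 + 60·5 = 1550.
Σwᵢyᵢ = 200·8 + 30·6 + 60·11 = 2440.
x* = 1550/290 = 5.34, y* = 2440/290 = 8.41.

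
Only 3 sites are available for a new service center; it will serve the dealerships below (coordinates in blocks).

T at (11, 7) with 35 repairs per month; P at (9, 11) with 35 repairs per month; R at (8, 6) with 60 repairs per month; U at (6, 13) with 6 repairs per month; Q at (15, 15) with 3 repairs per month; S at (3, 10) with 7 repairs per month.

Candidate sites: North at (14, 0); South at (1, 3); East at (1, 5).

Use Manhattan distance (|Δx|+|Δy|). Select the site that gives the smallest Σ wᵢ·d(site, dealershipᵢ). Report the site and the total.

Total weighted distance at each candidate:
  North (14, 0): total = 1951
  South (1, 3): total = 1881
  East (1, 5): total = 1589
Minimum is at East with total 1589 blocks.

East, total 1589 blocks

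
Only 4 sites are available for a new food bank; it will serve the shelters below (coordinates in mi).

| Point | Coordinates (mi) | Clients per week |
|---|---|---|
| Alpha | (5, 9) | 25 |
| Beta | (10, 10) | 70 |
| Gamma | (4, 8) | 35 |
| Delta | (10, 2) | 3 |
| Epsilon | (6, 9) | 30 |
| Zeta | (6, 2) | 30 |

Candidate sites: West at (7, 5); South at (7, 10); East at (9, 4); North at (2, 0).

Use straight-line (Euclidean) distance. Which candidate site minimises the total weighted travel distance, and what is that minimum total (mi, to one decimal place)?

South, total 702.0 mi

Total weighted distance at each candidate:
  West (7, 5): total = 899.8
  South (7, 10): total = 702.0
  East (9, 4): total = 1099.8
  North (2, 0): total = 1876.6
Minimum is at South with total 702.0 mi.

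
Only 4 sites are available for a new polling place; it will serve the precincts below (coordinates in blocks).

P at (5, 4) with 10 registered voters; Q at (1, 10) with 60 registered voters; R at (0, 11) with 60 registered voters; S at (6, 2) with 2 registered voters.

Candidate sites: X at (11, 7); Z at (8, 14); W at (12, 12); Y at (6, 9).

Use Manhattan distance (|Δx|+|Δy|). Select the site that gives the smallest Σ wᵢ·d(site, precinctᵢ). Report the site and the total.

Y, total 914 blocks

Total weighted distance at each candidate:
  X (11, 7): total = 1790
  Z (8, 14): total = 1478
  W (12, 12): total = 1742
  Y (6, 9): total = 914
Minimum is at Y with total 914 blocks.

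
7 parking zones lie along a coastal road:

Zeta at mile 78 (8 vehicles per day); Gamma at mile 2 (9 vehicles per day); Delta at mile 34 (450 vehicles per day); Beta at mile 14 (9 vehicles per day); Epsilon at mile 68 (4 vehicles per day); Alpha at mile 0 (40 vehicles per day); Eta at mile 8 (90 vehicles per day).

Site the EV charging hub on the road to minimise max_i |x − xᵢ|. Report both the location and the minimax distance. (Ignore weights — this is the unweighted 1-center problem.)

The 1-center on a line is the midpoint of the two extreme points: leftmost at 0, rightmost at 78.
Optimal location = (0 + 78)/2 = 39; maximum distance = (78 − 0)/2 = 39.

location 39, max distance 39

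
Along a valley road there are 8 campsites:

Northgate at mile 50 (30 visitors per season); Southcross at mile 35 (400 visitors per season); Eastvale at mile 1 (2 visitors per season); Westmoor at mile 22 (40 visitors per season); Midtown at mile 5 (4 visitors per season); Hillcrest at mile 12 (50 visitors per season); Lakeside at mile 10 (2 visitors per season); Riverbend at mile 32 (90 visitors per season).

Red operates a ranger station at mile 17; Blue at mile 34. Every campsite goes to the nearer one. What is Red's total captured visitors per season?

The indifferent point is the midpoint (17+34)/2 = 25.5; campsites left of it (closer to Red at 17) go to Red, those right go to Blue.
  Eastvale at 1 (w=2) → Red
  Midtown at 5 (w=4) → Red
  Lakeside at 10 (w=2) → Red
  Hillcrest at 12 (w=50) → Red
  Westmoor at 22 (w=40) → Red
  Riverbend at 32 (w=90) → Blue
  Southcross at 35 (w=400) → Blue
  Northgate at 50 (w=30) → Blue
Red captures 98; Blue captures 520.

98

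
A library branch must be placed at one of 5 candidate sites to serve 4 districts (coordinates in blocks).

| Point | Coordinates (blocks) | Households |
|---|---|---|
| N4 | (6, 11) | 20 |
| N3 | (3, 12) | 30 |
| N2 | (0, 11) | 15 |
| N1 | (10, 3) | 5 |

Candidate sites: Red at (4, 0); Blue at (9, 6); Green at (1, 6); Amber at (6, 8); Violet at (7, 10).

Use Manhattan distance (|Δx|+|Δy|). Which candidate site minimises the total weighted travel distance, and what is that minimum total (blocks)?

Total weighted distance at each candidate:
  Red (4, 0): total = 920
  Blue (9, 6): total = 750
  Green (1, 6): total = 590
  Amber (6, 8): total = 450
  Violet (7, 10): total = 390
Minimum is at Violet with total 390 blocks.

Violet, total 390 blocks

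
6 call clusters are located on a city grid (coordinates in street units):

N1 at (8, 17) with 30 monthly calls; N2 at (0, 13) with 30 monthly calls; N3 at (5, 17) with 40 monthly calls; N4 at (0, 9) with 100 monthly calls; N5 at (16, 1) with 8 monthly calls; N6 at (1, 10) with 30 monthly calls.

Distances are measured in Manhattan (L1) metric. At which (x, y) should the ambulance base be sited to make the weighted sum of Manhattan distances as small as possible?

(0, 10)

Manhattan distance separates: Σwᵢ(|x−xᵢ|+|y−yᵢ|) = Σwᵢ|x−xᵢ| + Σwᵢ|y−yᵢ|, so x and y are optimised independently as 1-D weighted medians.
Total weight W = 238; half = 119.
x-coordinate, sorted with cumulative weight:
  x=0 (N2, w=30) cum 30
  x=0 (N4, w=100) cum 130  ← median
  x=1 (N6, w=30) cum 160
  x=5 (N3, w=40) cum 200
  x=8 (N1, w=30) cum 230
  x=16 (N5, w=8) cum 238
⇒ x* = 0
y-coordinate, sorted with cumulative weight:
  y=1 (N5, w=8) cum 8
  y=9 (N4, w=100) cum 108
  y=10 (N6, w=30) cum 138  ← median
  y=13 (N2, w=30) cum 168
  y=17 (N1, w=30) cum 198
  y=17 (N3, w=40) cum 238
⇒ y* = 10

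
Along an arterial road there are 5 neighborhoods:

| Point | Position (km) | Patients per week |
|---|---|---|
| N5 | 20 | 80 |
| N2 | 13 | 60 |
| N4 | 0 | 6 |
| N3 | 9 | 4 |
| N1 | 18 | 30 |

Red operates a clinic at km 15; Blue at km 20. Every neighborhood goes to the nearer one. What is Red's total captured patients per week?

The indifferent point is the midpoint (15+20)/2 = 17.5; neighborhoods left of it (closer to Red at 15) go to Red, those right go to Blue.
  N4 at 0 (w=6) → Red
  N3 at 9 (w=4) → Red
  N2 at 13 (w=60) → Red
  N1 at 18 (w=30) → Blue
  N5 at 20 (w=80) → Blue
Red captures 70; Blue captures 110.

70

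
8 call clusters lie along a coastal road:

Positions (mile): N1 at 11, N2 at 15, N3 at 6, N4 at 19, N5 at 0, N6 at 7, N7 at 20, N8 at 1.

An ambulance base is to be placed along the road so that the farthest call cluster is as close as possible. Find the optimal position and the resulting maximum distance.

The 1-center on a line is the midpoint of the two extreme points: leftmost at 0, rightmost at 20.
Optimal location = (0 + 20)/2 = 10; maximum distance = (20 − 0)/2 = 10.

location 10, max distance 10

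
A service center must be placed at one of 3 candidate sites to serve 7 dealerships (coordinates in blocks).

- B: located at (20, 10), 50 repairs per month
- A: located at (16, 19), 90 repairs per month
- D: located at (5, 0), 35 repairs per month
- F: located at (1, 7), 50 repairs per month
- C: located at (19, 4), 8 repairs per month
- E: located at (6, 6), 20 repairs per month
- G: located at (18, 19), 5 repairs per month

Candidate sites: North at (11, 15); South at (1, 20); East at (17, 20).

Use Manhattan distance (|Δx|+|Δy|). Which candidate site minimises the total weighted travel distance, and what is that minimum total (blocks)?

Total weighted distance at each candidate:
  North (11, 15): total = 3632
  South (1, 20): total = 5122
  East (17, 20): total = 4054
Minimum is at North with total 3632 blocks.

North, total 3632 blocks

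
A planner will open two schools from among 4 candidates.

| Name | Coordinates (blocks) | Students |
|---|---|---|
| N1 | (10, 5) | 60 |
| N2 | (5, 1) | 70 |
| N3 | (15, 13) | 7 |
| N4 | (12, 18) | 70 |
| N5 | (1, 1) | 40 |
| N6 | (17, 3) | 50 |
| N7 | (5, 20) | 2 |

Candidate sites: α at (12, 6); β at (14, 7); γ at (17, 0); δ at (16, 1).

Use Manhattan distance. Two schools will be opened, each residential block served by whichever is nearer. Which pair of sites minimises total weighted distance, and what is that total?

{α, δ}, total 2652

Evaluate every pair (each demand assigned to the nearer of the two):
  {α, δ}: total = 2652
  {α, γ}: total = 2762
  {β, δ}: total = 2883
  {α, β}: total = 2941
  {β, γ}: total = 3103
  {γ, δ}: total = 3741
Best pair: {α, δ} with total 2652.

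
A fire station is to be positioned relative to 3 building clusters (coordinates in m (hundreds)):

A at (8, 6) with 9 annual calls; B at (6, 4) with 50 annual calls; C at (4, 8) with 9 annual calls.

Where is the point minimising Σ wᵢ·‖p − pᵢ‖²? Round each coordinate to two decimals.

(6.00, 4.79)

The minimiser of Σwᵢ‖p−pᵢ‖² is the weighted centroid p* = (Σwᵢpᵢ)/(Σwᵢ).
Σwᵢ = 68.
Σwᵢxᵢ = 9·8 + 50·6 + 9·4 = 408.
Σwᵢyᵢ = 9·6 + 50·4 + 9·8 = 326.
x* = 408/68 = 6.00, y* = 326/68 = 4.79.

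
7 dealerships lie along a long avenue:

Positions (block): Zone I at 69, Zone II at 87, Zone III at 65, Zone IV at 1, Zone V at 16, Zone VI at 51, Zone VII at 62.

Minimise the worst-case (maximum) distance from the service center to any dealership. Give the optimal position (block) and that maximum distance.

The 1-center on a line is the midpoint of the two extreme points: leftmost at 1, rightmost at 87.
Optimal location = (1 + 87)/2 = 44; maximum distance = (87 − 1)/2 = 43.

location 44, max distance 43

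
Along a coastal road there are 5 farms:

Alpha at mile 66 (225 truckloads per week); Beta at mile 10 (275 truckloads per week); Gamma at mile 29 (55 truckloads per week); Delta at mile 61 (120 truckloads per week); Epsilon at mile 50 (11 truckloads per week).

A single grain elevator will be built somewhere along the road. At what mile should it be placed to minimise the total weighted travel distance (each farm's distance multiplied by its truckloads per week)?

For a sum of weighted absolute distances on a line, the optimum is the weighted median (not the mean). Total weight W = 686; half-weight = 343.
Sort by position and accumulate weight:
  mile 10 (Beta, w=275) → cum 275
  mile 29 (Gamma, w=55) → cum 330
  mile 50 (Epsilon, w=11) → cum 341
  mile 61 (Delta, w=120) → cum 461  ≥ 343 → median here
  mile 66 (Alpha, w=225) → cum 686
Optimal location: mile 61.

x = 61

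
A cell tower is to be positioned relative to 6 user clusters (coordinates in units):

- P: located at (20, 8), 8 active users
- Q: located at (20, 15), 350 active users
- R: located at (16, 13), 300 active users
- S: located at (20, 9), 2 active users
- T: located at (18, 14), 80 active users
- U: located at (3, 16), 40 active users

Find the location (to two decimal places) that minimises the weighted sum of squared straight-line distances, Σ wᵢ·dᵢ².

(17.38, 14.09)

The minimiser of Σwᵢ‖p−pᵢ‖² is the weighted centroid p* = (Σwᵢpᵢ)/(Σwᵢ).
Σwᵢ = 780.
Σwᵢxᵢ = 8·20 + 350·20 + 300·16 + 2·20 + 80·18 + 40·3 = 13560.
Σwᵢyᵢ = 8·8 + 350·15 + 300·13 + 2·9 + 80·14 + 40·16 = 10992.
x* = 13560/780 = 17.38, y* = 10992/780 = 14.09.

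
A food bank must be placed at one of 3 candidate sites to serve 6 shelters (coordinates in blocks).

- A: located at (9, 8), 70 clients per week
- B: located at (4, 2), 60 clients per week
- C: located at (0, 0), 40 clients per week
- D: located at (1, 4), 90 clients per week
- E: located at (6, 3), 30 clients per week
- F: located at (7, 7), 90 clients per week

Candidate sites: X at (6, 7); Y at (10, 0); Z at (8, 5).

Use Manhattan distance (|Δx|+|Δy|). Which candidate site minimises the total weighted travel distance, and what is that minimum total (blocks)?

Total weighted distance at each candidate:
  X (6, 7): total = 2150
  Y (10, 0): total = 3790
  Z (8, 5): total = 2330
Minimum is at X with total 2150 blocks.

X, total 2150 blocks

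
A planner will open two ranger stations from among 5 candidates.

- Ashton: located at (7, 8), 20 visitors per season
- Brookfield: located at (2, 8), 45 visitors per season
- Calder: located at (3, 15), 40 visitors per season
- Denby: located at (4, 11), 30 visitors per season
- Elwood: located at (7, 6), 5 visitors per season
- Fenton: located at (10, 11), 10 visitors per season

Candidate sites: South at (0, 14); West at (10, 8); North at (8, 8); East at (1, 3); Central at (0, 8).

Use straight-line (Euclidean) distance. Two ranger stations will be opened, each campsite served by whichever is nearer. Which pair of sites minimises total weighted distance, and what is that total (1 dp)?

{North, Central}, total 611.9

Evaluate every pair (each demand assigned to the nearer of the two):
  {North, Central}: total = 611.9
  {South, North}: total = 613.7
  {South, Central}: total = 647.3
  {West, Central}: total = 652.7
  {South, West}: total = 669.1
  {North, East}: total = 790.8
  {South, East}: total = 800.1
  {East, Central}: total = 822.6
  {West, North}: total = 825.3
  {West, East}: total = 934.7
Best pair: {North, Central} with total 611.9.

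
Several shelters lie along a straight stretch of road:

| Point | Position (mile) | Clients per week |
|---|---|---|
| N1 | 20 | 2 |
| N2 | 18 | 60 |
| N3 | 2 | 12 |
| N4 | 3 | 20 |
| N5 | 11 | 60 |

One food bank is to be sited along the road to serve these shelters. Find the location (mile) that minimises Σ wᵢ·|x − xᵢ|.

x = 11

For a sum of weighted absolute distances on a line, the optimum is the weighted median (not the mean). Total weight W = 154; half-weight = 77.
Sort by position and accumulate weight:
  mile 2 (N3, w=12) → cum 12
  mile 3 (N4, w=20) → cum 32
  mile 11 (N5, w=60) → cum 92  ≥ 77 → median here
  mile 18 (N2, w=60) → cum 152
  mile 20 (N1, w=2) → cum 154
Optimal location: mile 11.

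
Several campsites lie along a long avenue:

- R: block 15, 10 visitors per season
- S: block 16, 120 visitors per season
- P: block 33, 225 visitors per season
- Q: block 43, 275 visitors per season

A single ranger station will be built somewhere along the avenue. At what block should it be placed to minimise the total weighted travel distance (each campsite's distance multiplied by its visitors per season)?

For a sum of weighted absolute distances on a line, the optimum is the weighted median (not the mean). Total weight W = 630; half-weight = 315.
Sort by position and accumulate weight:
  block 15 (R, w=10) → cum 10
  block 16 (S, w=120) → cum 130
  block 33 (P, w=225) → cum 355  ≥ 315 → median here
  block 43 (Q, w=275) → cum 630
Optimal location: block 33.

x = 33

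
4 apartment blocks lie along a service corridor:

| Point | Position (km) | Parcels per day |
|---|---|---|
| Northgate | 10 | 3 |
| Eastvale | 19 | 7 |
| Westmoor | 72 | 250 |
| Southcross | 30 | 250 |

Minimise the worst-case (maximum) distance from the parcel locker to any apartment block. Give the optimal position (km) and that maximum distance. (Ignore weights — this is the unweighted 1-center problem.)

The 1-center on a line is the midpoint of the two extreme points: leftmost at 10, rightmost at 72.
Optimal location = (10 + 72)/2 = 41; maximum distance = (72 − 10)/2 = 31.

location 41, max distance 31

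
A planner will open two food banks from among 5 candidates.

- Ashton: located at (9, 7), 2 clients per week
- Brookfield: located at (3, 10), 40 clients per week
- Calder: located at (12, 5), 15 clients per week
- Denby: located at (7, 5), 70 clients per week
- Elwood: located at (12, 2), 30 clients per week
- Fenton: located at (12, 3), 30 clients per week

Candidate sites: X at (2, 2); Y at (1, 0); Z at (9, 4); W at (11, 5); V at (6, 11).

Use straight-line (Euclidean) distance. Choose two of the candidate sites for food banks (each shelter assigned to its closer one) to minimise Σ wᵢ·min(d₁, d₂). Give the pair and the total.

Evaluate every pair (each demand assigned to the nearer of the two):
  {Z, V}: total = 539.5
  {W, V}: total = 589.1
  {Z, W}: total = 678.5
  {X, Z}: total = 735.5
  {Y, Z}: total = 752.4
  {X, W}: total = 785.1
  {Y, W}: total = 840.0
  {X, V}: total = 1271.9
  {Y, V}: total = 1314.1
  {X, Y}: total = 1506.0
Best pair: {Z, V} with total 539.5.

{Z, V}, total 539.5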